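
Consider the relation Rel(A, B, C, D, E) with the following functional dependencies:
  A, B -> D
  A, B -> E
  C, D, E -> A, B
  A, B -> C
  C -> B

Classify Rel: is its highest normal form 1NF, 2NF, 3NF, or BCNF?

Candidate keys: {A, B}, {A, C}, {C, D, E}. Prime attributes: {A, B, C, D, E}.
For C -> B we have {C}⁺ = {B, C}; {C} is not a superkey, so BCNF fails.
Its right-hand attributes {B} are all prime, as are those of every other non-superkey FD — the relation is in 3NF.

3NF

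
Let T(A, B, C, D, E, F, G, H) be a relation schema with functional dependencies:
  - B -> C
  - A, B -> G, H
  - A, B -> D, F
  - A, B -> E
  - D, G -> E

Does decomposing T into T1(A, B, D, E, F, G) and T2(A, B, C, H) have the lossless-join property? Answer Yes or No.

Yes

The shared attributes are {A, B} and {A, B}⁺ = {A, B, C, D, E, F, G, H}.
This includes all of T1, so the common attributes are a superkey of T1 — the join is lossless.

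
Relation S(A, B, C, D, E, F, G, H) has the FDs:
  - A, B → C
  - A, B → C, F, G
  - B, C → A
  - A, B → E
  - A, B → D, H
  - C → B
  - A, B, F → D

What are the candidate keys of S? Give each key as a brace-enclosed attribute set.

{A, B}, {C}

{C}⁺ = {A, B, C, D, E, F, G, H}, which is every attribute, so {C} is a candidate key.
{A, B}⁺ = {A, B, C, D, E, F, G, H}, which is every attribute, so {A, B} is a candidate key.
Any other superkey properly contains one of these, so there are no further candidate keys.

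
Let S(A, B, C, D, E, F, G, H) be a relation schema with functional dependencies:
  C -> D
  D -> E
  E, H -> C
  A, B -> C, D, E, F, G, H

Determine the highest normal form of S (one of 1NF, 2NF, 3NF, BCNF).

2NF

Candidate key: {A, B}. Prime attributes: {A, B}.
C -> D breaks BCNF: {C}⁺ = {C, D, E}, so {C} is not a superkey.
C -> D determines the non-prime attribute {D} from a non-superkey — 3NF is violated.
No non-prime attribute depends on a proper subset of any candidate key, so 2NF holds.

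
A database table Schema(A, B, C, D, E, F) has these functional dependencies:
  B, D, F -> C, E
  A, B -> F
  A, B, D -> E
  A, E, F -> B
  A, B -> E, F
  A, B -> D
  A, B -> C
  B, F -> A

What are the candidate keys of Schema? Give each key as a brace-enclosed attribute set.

{A, B} is a candidate key since {A, B}⁺ = {A, B, C, D, E, F} covers every attribute.
{B, F} is a candidate key since {B, F}⁺ = {A, B, C, D, E, F} covers every attribute.
{A, E, F} is a candidate key since {A, E, F}⁺ = {A, B, C, D, E, F} covers every attribute.
These are minimal and exhaustive — every other superkey contains one of them.

{A, B}, {A, E, F}, {B, F}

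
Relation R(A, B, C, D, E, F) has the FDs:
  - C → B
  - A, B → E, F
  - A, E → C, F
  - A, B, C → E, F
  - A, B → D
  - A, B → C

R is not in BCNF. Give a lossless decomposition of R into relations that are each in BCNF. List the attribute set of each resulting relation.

{A, C, D, E, F}; {B, C}

Candidate keys of the original relation: {A, B}, {A, C}, {A, E}.
In {A, B, C, D, E, F}, {C} is not a superkey ({C}⁺ restricted to this set is {B, C}), so split on C → B into {B, C} and {A, C, D, E, F}.
{B, C} is in BCNF.
{A, C, D, E, F} is in BCNF.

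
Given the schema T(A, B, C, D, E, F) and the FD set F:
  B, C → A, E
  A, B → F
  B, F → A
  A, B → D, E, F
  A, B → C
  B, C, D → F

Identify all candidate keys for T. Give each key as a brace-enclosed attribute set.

{B} never appears on the right of any FD, so every key must include it.
{A, B}⁺ = {A, B, C, D, E, F} — all of the relation — so {A, B} is a candidate key.
{B, C}⁺ = {A, B, C, D, E, F} — all of the relation — so {B, C} is a candidate key.
{B, F}⁺ = {A, B, C, D, E, F} — all of the relation — so {B, F} is a candidate key.
These are minimal and exhaustive — every other superkey contains one of them.

{A, B}, {B, C}, {B, F}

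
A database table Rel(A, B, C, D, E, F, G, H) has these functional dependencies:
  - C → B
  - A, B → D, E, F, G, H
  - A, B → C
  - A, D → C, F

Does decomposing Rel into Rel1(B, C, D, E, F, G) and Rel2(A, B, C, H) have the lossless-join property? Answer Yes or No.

Rel1 ∩ Rel2 = {B, C}; its closure under F is {B, C}.
The closure covers neither Rel1 nor Rel2 entirely; the join is not lossless.

No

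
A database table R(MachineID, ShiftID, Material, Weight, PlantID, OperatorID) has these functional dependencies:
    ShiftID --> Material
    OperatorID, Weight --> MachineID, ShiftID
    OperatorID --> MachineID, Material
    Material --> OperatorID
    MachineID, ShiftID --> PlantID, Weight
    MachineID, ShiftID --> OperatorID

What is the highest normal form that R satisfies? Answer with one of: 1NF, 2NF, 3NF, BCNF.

1NF

Candidate keys: {Material, Weight}, {OperatorID, Weight}, {ShiftID}. Prime attributes: {Material, OperatorID, ShiftID, Weight}.
For OperatorID --> MachineID, Material we have {OperatorID}⁺ = {MachineID, Material, OperatorID}; {OperatorID} is not a superkey, so BCNF fails.
Because {MachineID} is non-prime and the left side of OperatorID --> MachineID, Material is not a superkey, the relation is not in 3NF.
The proper key subset {Material} of {Material, Weight} determines non-prime {MachineID}, so the relation is not even in 2NF.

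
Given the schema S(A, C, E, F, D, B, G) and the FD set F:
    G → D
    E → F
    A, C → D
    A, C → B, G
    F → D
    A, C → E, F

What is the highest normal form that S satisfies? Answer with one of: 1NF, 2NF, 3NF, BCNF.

Candidate key: {A, C}. Prime attributes: {A, C}.
For G → D we have {G}⁺ = {D, G}; {G} is not a superkey, so BCNF fails.
G → D has non-prime {D} on the right and a non-superkey on the left, so 3NF fails.
Checking every proper subset of each key, none determines a non-prime attribute — 2NF is satisfied.

2NF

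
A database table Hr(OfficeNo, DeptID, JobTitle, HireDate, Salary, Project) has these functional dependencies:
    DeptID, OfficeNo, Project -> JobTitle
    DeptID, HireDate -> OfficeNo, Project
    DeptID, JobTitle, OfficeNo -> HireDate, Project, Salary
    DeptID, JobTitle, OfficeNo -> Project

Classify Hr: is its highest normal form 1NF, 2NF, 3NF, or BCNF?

BCNF

Candidate keys: {DeptID, HireDate}, {DeptID, JobTitle, OfficeNo}, {DeptID, OfficeNo, Project}. Prime attributes: {DeptID, HireDate, JobTitle, OfficeNo, Project}.
Each dependency's left side is a superkey — BCNF holds.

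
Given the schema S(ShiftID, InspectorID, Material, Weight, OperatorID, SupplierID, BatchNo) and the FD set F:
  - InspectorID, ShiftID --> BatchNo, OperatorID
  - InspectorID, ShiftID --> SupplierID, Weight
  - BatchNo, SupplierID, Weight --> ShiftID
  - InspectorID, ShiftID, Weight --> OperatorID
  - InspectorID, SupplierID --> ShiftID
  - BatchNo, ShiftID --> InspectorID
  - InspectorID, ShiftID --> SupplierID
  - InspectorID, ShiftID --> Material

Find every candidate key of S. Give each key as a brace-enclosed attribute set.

{BatchNo, ShiftID}⁺ = {BatchNo, InspectorID, Material, OperatorID, ShiftID, SupplierID, Weight} — all of the relation — so {BatchNo, ShiftID} is a candidate key.
{InspectorID, ShiftID}⁺ = {BatchNo, InspectorID, Material, OperatorID, ShiftID, SupplierID, Weight} — all of the relation — so {InspectorID, ShiftID} is a candidate key.
{InspectorID, SupplierID}⁺ = {BatchNo, InspectorID, Material, OperatorID, ShiftID, SupplierID, Weight} — all of the relation — so {InspectorID, SupplierID} is a candidate key.
{BatchNo, SupplierID, Weight}⁺ = {BatchNo, InspectorID, Material, OperatorID, ShiftID, SupplierID, Weight} — all of the relation — so {BatchNo, SupplierID, Weight} is a candidate key.
Any other superkey properly contains one of these, so there are no further candidate keys.

{BatchNo, ShiftID}, {BatchNo, SupplierID, Weight}, {InspectorID, ShiftID}, {InspectorID, SupplierID}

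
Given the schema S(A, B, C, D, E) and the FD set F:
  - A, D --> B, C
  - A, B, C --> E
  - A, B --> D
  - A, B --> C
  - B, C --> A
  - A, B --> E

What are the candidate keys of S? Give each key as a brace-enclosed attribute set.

{A, B}, {A, D}, {B, C}

{A, B} is a candidate key since {A, B}⁺ = {A, B, C, D, E} covers every attribute.
{A, D} is a candidate key since {A, D}⁺ = {A, B, C, D, E} covers every attribute.
{B, C} is a candidate key since {B, C}⁺ = {A, B, C, D, E} covers every attribute.
These are minimal and exhaustive — every other superkey contains one of them.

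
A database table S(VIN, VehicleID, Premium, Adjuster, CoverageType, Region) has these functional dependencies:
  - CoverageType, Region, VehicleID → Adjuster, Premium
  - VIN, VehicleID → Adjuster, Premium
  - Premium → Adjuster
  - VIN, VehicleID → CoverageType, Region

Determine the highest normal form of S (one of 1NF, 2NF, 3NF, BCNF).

2NF

Candidate key: {VIN, VehicleID}. Prime attributes: {VIN, VehicleID}.
CoverageType, Region, VehicleID → Adjuster, Premium breaks BCNF: {CoverageType, Region, VehicleID}⁺ = {Adjuster, CoverageType, Premium, Region, VehicleID}, so {CoverageType, Region, VehicleID} is not a superkey.
Because {Adjuster, Premium} are non-prime and the left side of CoverageType, Region, VehicleID → Adjuster, Premium is not a superkey, the relation is not in 3NF.
Checking every proper subset of each key, none determines a non-prime attribute — 2NF is satisfied.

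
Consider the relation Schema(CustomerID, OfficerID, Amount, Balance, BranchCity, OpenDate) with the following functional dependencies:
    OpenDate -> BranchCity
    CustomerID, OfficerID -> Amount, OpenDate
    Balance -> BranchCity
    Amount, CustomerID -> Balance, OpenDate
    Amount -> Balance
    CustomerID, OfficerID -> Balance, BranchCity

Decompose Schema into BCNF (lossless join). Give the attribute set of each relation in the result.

Candidate key of the original relation: {CustomerID, OfficerID}.
In {Amount, Balance, BranchCity, CustomerID, OfficerID, OpenDate}, {OpenDate} is not a superkey ({OpenDate}⁺ restricted to this set is {BranchCity, OpenDate}), so split on OpenDate -> BranchCity into {BranchCity, OpenDate} and {Amount, Balance, CustomerID, OfficerID, OpenDate}.
{BranchCity, OpenDate}: every determinant is a superkey — BCNF.
In {Amount, Balance, CustomerID, OfficerID, OpenDate}, {Amount, CustomerID} is not a superkey ({Amount, CustomerID}⁺ restricted to this set is {Amount, Balance, CustomerID, OpenDate}), so split on Amount, CustomerID -> Balance, OpenDate into {Amount, Balance, CustomerID, OpenDate} and {Amount, CustomerID, OfficerID}.
In {Amount, Balance, CustomerID, OpenDate}, {Amount} is not a superkey ({Amount}⁺ restricted to this set is {Amount, Balance}), so split on Amount -> Balance into {Amount, Balance} and {Amount, CustomerID, OpenDate}.
{Amount, Balance}: every determinant is a superkey — BCNF.
{Amount, CustomerID, OpenDate}: every determinant is a superkey — BCNF.
{Amount, CustomerID, OfficerID}: every determinant is a superkey — BCNF.

{Amount, Balance}; {Amount, CustomerID, OfficerID}; {Amount, CustomerID, OpenDate}; {BranchCity, OpenDate}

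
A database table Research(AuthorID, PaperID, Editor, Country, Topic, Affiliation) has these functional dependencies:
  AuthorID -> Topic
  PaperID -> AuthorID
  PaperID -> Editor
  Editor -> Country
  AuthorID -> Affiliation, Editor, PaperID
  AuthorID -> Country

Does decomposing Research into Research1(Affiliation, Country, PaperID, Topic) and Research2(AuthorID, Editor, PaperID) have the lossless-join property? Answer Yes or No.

The shared attributes are {PaperID} and {PaperID}⁺ = {Affiliation, AuthorID, Country, Editor, PaperID, Topic}.
This includes all of Research1, so the common attributes are a superkey of Research1 — the join is lossless.

Yes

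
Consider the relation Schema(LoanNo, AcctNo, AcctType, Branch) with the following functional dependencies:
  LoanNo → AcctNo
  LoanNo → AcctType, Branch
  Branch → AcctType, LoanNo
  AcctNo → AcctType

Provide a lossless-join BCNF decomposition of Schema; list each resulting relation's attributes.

{AcctNo, AcctType}; {AcctNo, Branch, LoanNo}

Candidate keys of the original relation: {Branch}, {LoanNo}.
Within {AcctNo, AcctType, Branch, LoanNo}: {AcctNo}⁺ ∩ {AcctNo, AcctType, Branch, LoanNo} = {AcctNo, AcctType}, not the whole set, so AcctNo → AcctType violates BCNF; decompose into {AcctNo, AcctType} and {AcctNo, Branch, LoanNo}.
{AcctNo, AcctType} has no BCNF violation.
{AcctNo, Branch, LoanNo} has no BCNF violation.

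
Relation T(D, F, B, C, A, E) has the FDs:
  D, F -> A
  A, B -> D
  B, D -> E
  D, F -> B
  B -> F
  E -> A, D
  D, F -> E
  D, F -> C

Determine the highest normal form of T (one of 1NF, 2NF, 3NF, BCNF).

Candidate keys: {A, B}, {B, D}, {B, E}, {D, F}, {E, F}. Prime attributes: {A, B, D, E, F}.
B -> F: {B}⁺ = {B, F}, which is not all of the attributes, so the left side is not a superkey — BCNF is violated.
Since {F} ⊆ prime attributes and every other non-superkey FD also has a prime right side, the schema is in 3NF.

3NF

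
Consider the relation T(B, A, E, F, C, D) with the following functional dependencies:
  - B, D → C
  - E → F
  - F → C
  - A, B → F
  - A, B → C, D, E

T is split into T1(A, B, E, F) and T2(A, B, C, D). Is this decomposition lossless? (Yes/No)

Common attributes: {A, B}; their closure is {A, B, C, D, E, F}.
This includes all of T1, so the common attributes are a superkey of T1 — the join is lossless.

Yes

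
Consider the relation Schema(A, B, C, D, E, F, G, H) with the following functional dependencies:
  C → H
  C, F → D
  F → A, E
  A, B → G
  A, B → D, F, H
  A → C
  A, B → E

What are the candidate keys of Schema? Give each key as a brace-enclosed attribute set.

{A, B}, {B, F}

{B} never appears on the right of any FD, so every key must include it.
{A, B}⁺ = {A, B, C, D, E, F, G, H} — all of the relation — so {A, B} is a candidate key.
{B, F}⁺ = {A, B, C, D, E, F, G, H} — all of the relation — so {B, F} is a candidate key.
Any other superkey properly contains one of these, so there are no further candidate keys.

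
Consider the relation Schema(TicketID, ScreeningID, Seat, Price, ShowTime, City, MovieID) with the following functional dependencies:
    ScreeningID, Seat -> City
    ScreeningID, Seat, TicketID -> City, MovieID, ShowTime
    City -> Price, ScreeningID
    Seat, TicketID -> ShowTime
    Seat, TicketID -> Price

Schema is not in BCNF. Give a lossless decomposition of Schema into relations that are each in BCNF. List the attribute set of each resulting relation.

Candidate keys of the original relation: {City, Seat, TicketID}, {ScreeningID, Seat, TicketID}.
Within {City, MovieID, Price, ScreeningID, Seat, ShowTime, TicketID}: {ScreeningID, Seat}⁺ ∩ {City, MovieID, Price, ScreeningID, Seat, ShowTime, TicketID} = {City, Price, ScreeningID, Seat}, not the whole set, so ScreeningID, Seat -> City, Price violates BCNF; decompose into {City, Price, ScreeningID, Seat} and {MovieID, ScreeningID, Seat, ShowTime, TicketID}.
Within {City, Price, ScreeningID, Seat}: {City}⁺ ∩ {City, Price, ScreeningID, Seat} = {City, Price, ScreeningID}, not the whole set, so City -> Price, ScreeningID violates BCNF; decompose into {City, Price, ScreeningID} and {City, Seat}.
{City, Price, ScreeningID} has no BCNF violation.
{City, Seat} has no BCNF violation.
Within {MovieID, ScreeningID, Seat, ShowTime, TicketID}: {Seat, TicketID}⁺ ∩ {MovieID, ScreeningID, Seat, ShowTime, TicketID} = {Seat, ShowTime, TicketID}, not the whole set, so Seat, TicketID -> ShowTime violates BCNF; decompose into {Seat, ShowTime, TicketID} and {MovieID, ScreeningID, Seat, TicketID}.
{Seat, ShowTime, TicketID} has no BCNF violation.
{MovieID, ScreeningID, Seat, TicketID} has no BCNF violation.

{City, Price, ScreeningID}; {City, Seat}; {MovieID, ScreeningID, Seat, TicketID}; {Seat, ShowTime, TicketID}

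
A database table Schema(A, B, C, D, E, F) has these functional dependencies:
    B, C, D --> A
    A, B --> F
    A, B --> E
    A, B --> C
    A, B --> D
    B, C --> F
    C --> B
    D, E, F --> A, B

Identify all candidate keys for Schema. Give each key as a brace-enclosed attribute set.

{A, B} is a candidate key since {A, B}⁺ = {A, B, C, D, E, F} covers every attribute.
{A, C} is a candidate key since {A, C}⁺ = {A, B, C, D, E, F} covers every attribute.
{C, D} is a candidate key since {C, D}⁺ = {A, B, C, D, E, F} covers every attribute.
{D, E, F} is a candidate key since {D, E, F}⁺ = {A, B, C, D, E, F} covers every attribute.
No proper subset of any of these is a key, and no other minimal superkey exists.

{A, B}, {A, C}, {C, D}, {D, E, F}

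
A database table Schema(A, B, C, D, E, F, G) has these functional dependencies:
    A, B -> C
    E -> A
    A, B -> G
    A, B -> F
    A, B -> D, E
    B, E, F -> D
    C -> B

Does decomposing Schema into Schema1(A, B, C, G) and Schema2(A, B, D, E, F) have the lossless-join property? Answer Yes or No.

The shared attributes are {A, B} and {A, B}⁺ = {A, B, C, D, E, F, G}.
Schema1 is contained in that closure, so Schema1 ∩ Schema2 -> Schema1 holds and the join is lossless.

Yes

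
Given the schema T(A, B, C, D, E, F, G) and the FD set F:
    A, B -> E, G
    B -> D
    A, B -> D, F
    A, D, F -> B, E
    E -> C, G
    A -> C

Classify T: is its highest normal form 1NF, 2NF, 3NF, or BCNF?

Candidate keys: {A, B}, {A, D, F}. Prime attributes: {A, B, D, F}.
B -> D breaks BCNF: {B}⁺ = {B, D}, so {B} is not a superkey.
Because {C, G} are non-prime and the left side of E -> C, G is not a superkey, the relation is not in 3NF.
{A} is a proper subset of the key {A, B}, and {A}⁺ contains the non-prime attribute {C} — a partial dependency, so 2NF is violated.

1NF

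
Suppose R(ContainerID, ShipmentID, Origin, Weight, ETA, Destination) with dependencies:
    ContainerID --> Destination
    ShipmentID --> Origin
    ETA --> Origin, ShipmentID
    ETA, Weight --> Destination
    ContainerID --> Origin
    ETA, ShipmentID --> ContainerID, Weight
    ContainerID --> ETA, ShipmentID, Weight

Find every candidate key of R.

{ContainerID}, {ETA}

{ContainerID}⁺ = {ContainerID, Destination, ETA, Origin, ShipmentID, Weight}, which is every attribute, so {ContainerID} is a candidate key.
{ETA}⁺ = {ContainerID, Destination, ETA, Origin, ShipmentID, Weight}, which is every attribute, so {ETA} is a candidate key.
No proper subset of any of these is a key, and no other minimal superkey exists.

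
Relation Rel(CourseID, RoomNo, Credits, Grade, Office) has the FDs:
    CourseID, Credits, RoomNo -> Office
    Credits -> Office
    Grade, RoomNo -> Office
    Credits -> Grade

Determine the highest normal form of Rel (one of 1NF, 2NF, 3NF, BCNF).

Candidate key: {CourseID, Credits, RoomNo}. Prime attributes: {CourseID, Credits, RoomNo}.
For Credits -> Office we have {Credits}⁺ = {Credits, Grade, Office}; {Credits} is not a superkey, so BCNF fails.
Because {Office} is non-prime and the left side of Credits -> Office is not a superkey, the relation is not in 3NF.
Since {Credits} ⊂ {CourseID, Credits, RoomNo} and {Credits}⁺ ⊇ {Grade, Office} with {Grade, Office} non-prime, there is a partial dependency; 2NF fails.

1NF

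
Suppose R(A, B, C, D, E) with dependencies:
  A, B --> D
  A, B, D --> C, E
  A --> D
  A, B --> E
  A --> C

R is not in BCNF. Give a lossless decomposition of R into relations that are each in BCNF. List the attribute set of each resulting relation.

{A, B, E}; {A, C, D}

Candidate key of the original relation: {A, B}.
{A, B, C, D, E}: {A} determines {A, C, D} here but is not a superkey — split on A --> C, D, giving {A, C, D} and {A, B, E}.
{A, C, D}: every determinant is a superkey — BCNF.
{A, B, E}: every determinant is a superkey — BCNF.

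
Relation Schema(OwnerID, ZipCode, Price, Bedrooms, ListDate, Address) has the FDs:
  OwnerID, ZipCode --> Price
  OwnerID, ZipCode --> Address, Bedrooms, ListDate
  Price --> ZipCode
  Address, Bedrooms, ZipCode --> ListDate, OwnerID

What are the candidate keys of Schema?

{OwnerID, Price}⁺ = {Address, Bedrooms, ListDate, OwnerID, Price, ZipCode} — all of the relation — so {OwnerID, Price} is a candidate key.
{OwnerID, ZipCode}⁺ = {Address, Bedrooms, ListDate, OwnerID, Price, ZipCode} — all of the relation — so {OwnerID, ZipCode} is a candidate key.
{Address, Bedrooms, Price}⁺ = {Address, Bedrooms, ListDate, OwnerID, Price, ZipCode} — all of the relation — so {Address, Bedrooms, Price} is a candidate key.
{Address, Bedrooms, ZipCode}⁺ = {Address, Bedrooms, ListDate, OwnerID, Price, ZipCode} — all of the relation — so {Address, Bedrooms, ZipCode} is a candidate key.
No proper subset of any of these is a key, and no other minimal superkey exists.

{Address, Bedrooms, Price}, {Address, Bedrooms, ZipCode}, {OwnerID, Price}, {OwnerID, ZipCode}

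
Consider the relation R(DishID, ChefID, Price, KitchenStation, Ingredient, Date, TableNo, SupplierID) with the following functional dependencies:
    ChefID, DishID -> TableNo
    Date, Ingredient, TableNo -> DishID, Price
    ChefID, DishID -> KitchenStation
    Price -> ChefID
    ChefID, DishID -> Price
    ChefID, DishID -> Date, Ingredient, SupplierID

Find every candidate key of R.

{ChefID, DishID}, {Date, Ingredient, TableNo}, {DishID, Price}

Closure of {ChefID, DishID} is {ChefID, Date, DishID, Ingredient, KitchenStation, Price, SupplierID, TableNo}, the whole schema; {ChefID, DishID} is a candidate key.
Closure of {DishID, Price} is {ChefID, Date, DishID, Ingredient, KitchenStation, Price, SupplierID, TableNo}, the whole schema; {DishID, Price} is a candidate key.
Closure of {Date, Ingredient, TableNo} is {ChefID, Date, DishID, Ingredient, KitchenStation, Price, SupplierID, TableNo}, the whole schema; {Date, Ingredient, TableNo} is a candidate key.
Any other superkey properly contains one of these, so there are no further candidate keys.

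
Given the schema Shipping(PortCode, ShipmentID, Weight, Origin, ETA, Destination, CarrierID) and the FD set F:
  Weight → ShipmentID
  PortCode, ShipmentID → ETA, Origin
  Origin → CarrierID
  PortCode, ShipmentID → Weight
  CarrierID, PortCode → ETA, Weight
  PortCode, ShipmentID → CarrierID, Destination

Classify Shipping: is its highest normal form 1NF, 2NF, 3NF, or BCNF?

Candidate keys: {CarrierID, PortCode}, {Origin, PortCode}, {PortCode, ShipmentID}, {PortCode, Weight}. Prime attributes: {CarrierID, Origin, PortCode, ShipmentID, Weight}.
Weight → ShipmentID breaks BCNF: {Weight}⁺ = {ShipmentID, Weight}, so {Weight} is not a superkey.
Its right-hand attributes {ShipmentID} are all prime, as are those of every other non-superkey FD — the relation is in 3NF.

3NF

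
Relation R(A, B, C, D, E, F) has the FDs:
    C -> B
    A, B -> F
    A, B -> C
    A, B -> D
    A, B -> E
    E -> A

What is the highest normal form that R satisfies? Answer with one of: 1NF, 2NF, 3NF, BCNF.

Candidate keys: {A, B}, {A, C}, {B, E}, {C, E}. Prime attributes: {A, B, C, E}.
For C -> B we have {C}⁺ = {B, C}; {C} is not a superkey, so BCNF fails.
Its right-hand attributes {B} are all prime, as are those of every other non-superkey FD — the relation is in 3NF.

3NF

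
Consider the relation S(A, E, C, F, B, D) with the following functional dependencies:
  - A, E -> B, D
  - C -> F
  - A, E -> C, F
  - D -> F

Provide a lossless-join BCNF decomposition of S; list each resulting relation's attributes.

{A, B, C, D, E}; {C, F}

Candidate key of the original relation: {A, E}.
In {A, B, C, D, E, F}, {C} is not a superkey ({C}⁺ restricted to this set is {C, F}), so split on C -> F into {C, F} and {A, B, C, D, E}.
{C, F} has no BCNF violation.
{A, B, C, D, E} has no BCNF violation.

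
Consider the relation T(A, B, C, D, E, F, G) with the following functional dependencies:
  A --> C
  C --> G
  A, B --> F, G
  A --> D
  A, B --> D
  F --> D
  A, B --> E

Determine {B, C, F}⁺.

Start with {B, C, F}.
C --> G applies; add {G} → now {B, C, F, G}.
F --> D applies; add {D} → now {B, C, D, F, G}.
No further FD applies.

{B, C, D, F, G}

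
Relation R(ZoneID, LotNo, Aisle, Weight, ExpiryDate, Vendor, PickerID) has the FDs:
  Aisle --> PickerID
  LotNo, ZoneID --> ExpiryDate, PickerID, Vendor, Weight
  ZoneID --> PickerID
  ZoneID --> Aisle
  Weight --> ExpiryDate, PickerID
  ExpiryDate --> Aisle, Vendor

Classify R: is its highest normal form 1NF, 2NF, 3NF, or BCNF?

1NF

Candidate key: {LotNo, ZoneID}. Prime attributes: {LotNo, ZoneID}.
For Aisle --> PickerID we have {Aisle}⁺ = {Aisle, PickerID}; {Aisle} is not a superkey, so BCNF fails.
Aisle --> PickerID has non-prime {PickerID} on the right and a non-superkey on the left, so 3NF fails.
{ZoneID} is a proper subset of the key {LotNo, ZoneID}, and {ZoneID}⁺ contains the non-prime attributes {Aisle, PickerID} — a partial dependency, so 2NF is violated.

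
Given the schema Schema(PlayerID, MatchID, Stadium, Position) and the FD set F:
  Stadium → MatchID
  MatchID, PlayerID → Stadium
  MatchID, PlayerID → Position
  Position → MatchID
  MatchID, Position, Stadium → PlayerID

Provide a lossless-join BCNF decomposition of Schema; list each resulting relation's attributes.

{MatchID, Stadium}; {PlayerID, Position, Stadium}

Candidate keys of the original relation: {MatchID, PlayerID}, {PlayerID, Position}, {PlayerID, Stadium}, {Position, Stadium}.
Within {MatchID, PlayerID, Position, Stadium}: {Stadium}⁺ ∩ {MatchID, PlayerID, Position, Stadium} = {MatchID, Stadium}, not the whole set, so Stadium → MatchID violates BCNF; decompose into {MatchID, Stadium} and {PlayerID, Position, Stadium}.
{MatchID, Stadium}: every determinant is a superkey — BCNF.
{PlayerID, Position, Stadium}: every determinant is a superkey — BCNF.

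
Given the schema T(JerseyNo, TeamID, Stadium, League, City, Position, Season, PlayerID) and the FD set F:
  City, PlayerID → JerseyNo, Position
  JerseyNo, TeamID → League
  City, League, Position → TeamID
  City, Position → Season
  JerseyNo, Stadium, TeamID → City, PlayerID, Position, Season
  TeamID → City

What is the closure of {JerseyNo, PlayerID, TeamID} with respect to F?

{City, JerseyNo, League, PlayerID, Position, Season, TeamID}

Start with {JerseyNo, PlayerID, TeamID}.
JerseyNo, TeamID → League applies; add {League} → now {JerseyNo, League, PlayerID, TeamID}.
TeamID → City applies; add {City} → now {City, JerseyNo, League, PlayerID, TeamID}.
City, PlayerID → JerseyNo, Position applies; add {Position} → now {City, JerseyNo, League, PlayerID, Position, TeamID}.
City, Position → Season applies; add {Season} → now {City, JerseyNo, League, PlayerID, Position, Season, TeamID}.
No further FD applies.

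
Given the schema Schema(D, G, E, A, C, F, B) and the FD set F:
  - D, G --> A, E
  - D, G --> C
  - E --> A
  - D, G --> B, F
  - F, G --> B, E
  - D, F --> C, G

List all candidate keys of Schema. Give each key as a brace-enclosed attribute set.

{D} never appears on the right of any FD, so every key must include it.
Closure of {D, F} is {A, B, C, D, E, F, G}, the whole schema; {D, F} is a candidate key.
Closure of {D, G} is {A, B, C, D, E, F, G}, the whole schema; {D, G} is a candidate key.
No proper subset of any of these is a key, and no other minimal superkey exists.

{D, F}, {D, G}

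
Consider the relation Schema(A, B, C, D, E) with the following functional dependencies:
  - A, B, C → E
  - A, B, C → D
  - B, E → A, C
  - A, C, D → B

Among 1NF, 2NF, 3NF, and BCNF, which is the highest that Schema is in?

BCNF

Candidate keys: {A, B, C}, {A, C, D}, {B, E}. Prime attributes: {A, B, C, D, E}.
The left-hand side of every FD is a superkey, so BCNF is satisfied.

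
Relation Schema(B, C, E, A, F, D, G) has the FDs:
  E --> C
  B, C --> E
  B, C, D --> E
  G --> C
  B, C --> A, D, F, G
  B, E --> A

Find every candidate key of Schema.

Attributes never on any right-hand side: {B} — every candidate key must contain it.
Closure of {B, C} is {A, B, C, D, E, F, G}, the whole schema; {B, C} is a candidate key.
Closure of {B, E} is {A, B, C, D, E, F, G}, the whole schema; {B, E} is a candidate key.
Closure of {B, G} is {A, B, C, D, E, F, G}, the whole schema; {B, G} is a candidate key.
Any other superkey properly contains one of these, so there are no further candidate keys.

{B, C}, {B, E}, {B, G}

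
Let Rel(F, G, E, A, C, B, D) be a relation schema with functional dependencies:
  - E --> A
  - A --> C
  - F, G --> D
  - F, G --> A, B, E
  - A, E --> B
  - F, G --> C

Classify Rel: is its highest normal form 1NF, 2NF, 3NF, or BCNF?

Candidate key: {F, G}. Prime attributes: {F, G}.
E --> A: {E}⁺ = {A, B, C, E}, which is not all of the attributes, so the left side is not a superkey — BCNF is violated.
E --> A has non-prime {A} on the right and a non-superkey on the left, so 3NF fails.
No proper subset of a key has a non-prime attribute in its closure, so there is no partial dependency; 2NF holds.

2NF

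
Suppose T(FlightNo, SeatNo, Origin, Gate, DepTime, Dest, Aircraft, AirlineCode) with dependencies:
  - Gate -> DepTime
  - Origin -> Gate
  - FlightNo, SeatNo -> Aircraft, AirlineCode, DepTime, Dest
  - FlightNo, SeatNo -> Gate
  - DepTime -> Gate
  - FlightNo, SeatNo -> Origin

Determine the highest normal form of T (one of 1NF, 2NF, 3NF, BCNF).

Candidate key: {FlightNo, SeatNo}. Prime attributes: {FlightNo, SeatNo}.
Gate -> DepTime: {Gate}⁺ = {DepTime, Gate}, which is not all of the attributes, so the left side is not a superkey — BCNF is violated.
Because {DepTime} is non-prime and the left side of Gate -> DepTime is not a superkey, the relation is not in 3NF.
Checking every proper subset of each key, none determines a non-prime attribute — 2NF is satisfied.

2NF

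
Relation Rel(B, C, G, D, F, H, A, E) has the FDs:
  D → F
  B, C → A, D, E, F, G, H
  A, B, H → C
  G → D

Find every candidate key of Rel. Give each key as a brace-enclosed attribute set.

{A, B, H}, {B, C}

{B} never appears on the right of any FD, so every key must include it.
Closure of {B, C} is {A, B, C, D, E, F, G, H}, the whole schema; {B, C} is a candidate key.
Closure of {A, B, H} is {A, B, C, D, E, F, G, H}, the whole schema; {A, B, H} is a candidate key.
No proper subset of any of these is a key, and no other minimal superkey exists.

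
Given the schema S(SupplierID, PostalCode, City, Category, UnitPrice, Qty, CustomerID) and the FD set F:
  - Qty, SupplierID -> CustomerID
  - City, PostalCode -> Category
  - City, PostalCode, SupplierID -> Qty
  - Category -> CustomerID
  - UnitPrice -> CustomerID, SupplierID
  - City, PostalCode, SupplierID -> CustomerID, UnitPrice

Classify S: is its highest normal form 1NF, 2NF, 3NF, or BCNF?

Candidate keys: {City, PostalCode, SupplierID}, {City, PostalCode, UnitPrice}. Prime attributes: {City, PostalCode, SupplierID, UnitPrice}.
For Qty, SupplierID -> CustomerID we have {Qty, SupplierID}⁺ = {CustomerID, Qty, SupplierID}; {Qty, SupplierID} is not a superkey, so BCNF fails.
Qty, SupplierID -> CustomerID has non-prime {CustomerID} on the right and a non-superkey on the left, so 3NF fails.
The proper key subset {City, PostalCode} of {City, PostalCode, SupplierID} determines non-prime {Category, CustomerID}, so the relation is not even in 2NF.

1NF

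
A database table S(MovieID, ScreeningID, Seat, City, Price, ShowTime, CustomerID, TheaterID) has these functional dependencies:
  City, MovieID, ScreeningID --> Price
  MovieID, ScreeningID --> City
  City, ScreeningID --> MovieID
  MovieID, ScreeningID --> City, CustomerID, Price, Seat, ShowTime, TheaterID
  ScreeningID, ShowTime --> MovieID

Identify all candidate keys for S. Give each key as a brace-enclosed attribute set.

{City, ScreeningID}, {MovieID, ScreeningID}, {ScreeningID, ShowTime}

{ScreeningID} never appears on the right of any FD, so every key must include it.
{City, ScreeningID}⁺ = {City, CustomerID, MovieID, Price, ScreeningID, Seat, ShowTime, TheaterID} — all of the relation — so {City, ScreeningID} is a candidate key.
{MovieID, ScreeningID}⁺ = {City, CustomerID, MovieID, Price, ScreeningID, Seat, ShowTime, TheaterID} — all of the relation — so {MovieID, ScreeningID} is a candidate key.
{ScreeningID, ShowTime}⁺ = {City, CustomerID, MovieID, Price, ScreeningID, Seat, ShowTime, TheaterID} — all of the relation — so {ScreeningID, ShowTime} is a candidate key.
No proper subset of any of these is a key, and no other minimal superkey exists.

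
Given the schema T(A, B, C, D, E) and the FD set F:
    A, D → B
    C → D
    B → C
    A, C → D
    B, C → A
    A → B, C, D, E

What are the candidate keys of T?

Closure of {A} is {A, B, C, D, E}, the whole schema; {A} is a candidate key.
Closure of {B} is {A, B, C, D, E}, the whole schema; {B} is a candidate key.
These are minimal and exhaustive — every other superkey contains one of them.

{A}, {B}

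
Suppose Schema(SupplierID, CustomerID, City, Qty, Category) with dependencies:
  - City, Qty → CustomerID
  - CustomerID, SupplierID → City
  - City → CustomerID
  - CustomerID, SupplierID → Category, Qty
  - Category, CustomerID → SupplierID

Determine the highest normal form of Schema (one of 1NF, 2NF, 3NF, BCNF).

Candidate keys: {Category, City}, {Category, CustomerID}, {City, SupplierID}, {CustomerID, SupplierID}. Prime attributes: {Category, City, CustomerID, SupplierID}.
City, Qty → CustomerID: {City, Qty}⁺ = {City, CustomerID, Qty}, which is not all of the attributes, so the left side is not a superkey — BCNF is violated.
Its right-hand attributes {CustomerID} are all prime, as are those of every other non-superkey FD — the relation is in 3NF.

3NF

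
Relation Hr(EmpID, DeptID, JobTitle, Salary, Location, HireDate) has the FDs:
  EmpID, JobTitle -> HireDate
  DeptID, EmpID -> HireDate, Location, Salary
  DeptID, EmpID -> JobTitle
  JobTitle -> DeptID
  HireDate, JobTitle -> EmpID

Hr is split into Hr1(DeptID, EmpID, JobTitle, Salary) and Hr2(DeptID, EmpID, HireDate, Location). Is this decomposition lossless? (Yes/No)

Yes

The shared attributes are {DeptID, EmpID} and {DeptID, EmpID}⁺ = {DeptID, EmpID, HireDate, JobTitle, Location, Salary}.
Hr1 is contained in that closure, so Hr1 ∩ Hr2 -> Hr1 holds and the join is lossless.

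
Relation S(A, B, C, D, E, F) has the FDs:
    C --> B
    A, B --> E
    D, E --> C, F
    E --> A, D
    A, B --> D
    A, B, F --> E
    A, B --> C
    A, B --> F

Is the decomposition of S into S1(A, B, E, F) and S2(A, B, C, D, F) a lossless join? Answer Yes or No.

The shared attributes are {A, B, F} and {A, B, F}⁺ = {A, B, C, D, E, F}.
Since S1 ⊆ {A, B, C, D, E, F}, the intersection is a superkey of S1; the decomposition is lossless.

Yes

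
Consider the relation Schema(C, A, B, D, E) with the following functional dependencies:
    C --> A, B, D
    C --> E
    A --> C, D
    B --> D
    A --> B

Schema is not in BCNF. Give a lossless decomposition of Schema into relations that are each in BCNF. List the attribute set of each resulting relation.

{A, B, C, E}; {B, D}

Candidate keys of the original relation: {A}, {C}.
{A, B, C, D, E}: {B} determines {B, D} here but is not a superkey — split on B --> D, giving {B, D} and {A, B, C, E}.
{B, D} has no BCNF violation.
{A, B, C, E} has no BCNF violation.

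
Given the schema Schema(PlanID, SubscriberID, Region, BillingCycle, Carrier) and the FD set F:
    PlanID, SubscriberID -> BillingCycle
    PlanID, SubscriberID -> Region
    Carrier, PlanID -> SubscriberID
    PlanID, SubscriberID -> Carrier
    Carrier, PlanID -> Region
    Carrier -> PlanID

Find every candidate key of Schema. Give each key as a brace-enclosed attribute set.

Closure of {Carrier} is {BillingCycle, Carrier, PlanID, Region, SubscriberID}, the whole schema; {Carrier} is a candidate key.
Closure of {PlanID, SubscriberID} is {BillingCycle, Carrier, PlanID, Region, SubscriberID}, the whole schema; {PlanID, SubscriberID} is a candidate key.
Any other superkey properly contains one of these, so there are no further candidate keys.

{Carrier}, {PlanID, SubscriberID}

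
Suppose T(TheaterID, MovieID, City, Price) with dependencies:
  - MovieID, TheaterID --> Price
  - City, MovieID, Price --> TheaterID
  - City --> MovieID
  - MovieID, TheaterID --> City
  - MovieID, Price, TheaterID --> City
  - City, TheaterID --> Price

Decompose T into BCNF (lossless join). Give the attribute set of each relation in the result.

{City, MovieID}; {City, Price, TheaterID}

Candidate keys of the original relation: {City, Price}, {City, TheaterID}, {MovieID, TheaterID}.
Within {City, MovieID, Price, TheaterID}: {City}⁺ ∩ {City, MovieID, Price, TheaterID} = {City, MovieID}, not the whole set, so City --> MovieID violates BCNF; decompose into {City, MovieID} and {City, Price, TheaterID}.
{City, MovieID} has no BCNF violation.
{City, Price, TheaterID} has no BCNF violation.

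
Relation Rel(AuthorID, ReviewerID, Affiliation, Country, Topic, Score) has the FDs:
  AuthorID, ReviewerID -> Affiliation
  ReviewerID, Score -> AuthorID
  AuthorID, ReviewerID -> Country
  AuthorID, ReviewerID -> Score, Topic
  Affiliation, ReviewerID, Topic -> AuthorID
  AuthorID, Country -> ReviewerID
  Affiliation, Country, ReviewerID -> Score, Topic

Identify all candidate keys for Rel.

{Affiliation, Country, ReviewerID}, {Affiliation, ReviewerID, Topic}, {AuthorID, Country}, {AuthorID, ReviewerID}, {ReviewerID, Score}

{AuthorID, Country} is a candidate key since {AuthorID, Country}⁺ = {Affiliation, AuthorID, Country, ReviewerID, Score, Topic} covers every attribute.
{AuthorID, ReviewerID} is a candidate key since {AuthorID, ReviewerID}⁺ = {Affiliation, AuthorID, Country, ReviewerID, Score, Topic} covers every attribute.
{ReviewerID, Score} is a candidate key since {ReviewerID, Score}⁺ = {Affiliation, AuthorID, Country, ReviewerID, Score, Topic} covers every attribute.
{Affiliation, Country, ReviewerID} is a candidate key since {Affiliation, Country, ReviewerID}⁺ = {Affiliation, AuthorID, Country, ReviewerID, Score, Topic} covers every attribute.
{Affiliation, ReviewerID, Topic} is a candidate key since {Affiliation, ReviewerID, Topic}⁺ = {Affiliation, AuthorID, Country, ReviewerID, Score, Topic} covers every attribute.
Any other superkey properly contains one of these, so there are no further candidate keys.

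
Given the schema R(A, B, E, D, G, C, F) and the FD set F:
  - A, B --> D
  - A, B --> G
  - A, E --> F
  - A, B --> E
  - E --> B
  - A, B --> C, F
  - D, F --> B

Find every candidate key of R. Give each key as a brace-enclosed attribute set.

{A} never appears on the right of any FD, so every key must include it.
{A, B}⁺ = {A, B, C, D, E, F, G} — all of the relation — so {A, B} is a candidate key.
{A, E}⁺ = {A, B, C, D, E, F, G} — all of the relation — so {A, E} is a candidate key.
{A, D, F}⁺ = {A, B, C, D, E, F, G} — all of the relation — so {A, D, F} is a candidate key.
These are minimal and exhaustive — every other superkey contains one of them.

{A, B}, {A, D, F}, {A, E}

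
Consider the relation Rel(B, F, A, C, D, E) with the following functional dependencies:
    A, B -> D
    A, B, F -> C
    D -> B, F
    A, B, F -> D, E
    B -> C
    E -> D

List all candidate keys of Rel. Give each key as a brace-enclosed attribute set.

{A, B}, {A, D}, {A, E}

No FD produces {A}, so it must be in every candidate key.
Closure of {A, B} is {A, B, C, D, E, F}, the whole schema; {A, B} is a candidate key.
Closure of {A, D} is {A, B, C, D, E, F}, the whole schema; {A, D} is a candidate key.
Closure of {A, E} is {A, B, C, D, E, F}, the whole schema; {A, E} is a candidate key.
No proper subset of any of these is a key, and no other minimal superkey exists.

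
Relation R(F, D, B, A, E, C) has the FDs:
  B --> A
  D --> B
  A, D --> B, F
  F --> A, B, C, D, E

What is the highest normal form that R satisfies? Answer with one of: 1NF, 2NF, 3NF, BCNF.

2NF

Candidate keys: {D}, {F}. Prime attributes: {D, F}.
For B --> A we have {B}⁺ = {A, B}; {B} is not a superkey, so BCNF fails.
B --> A has non-prime {A} on the right and a non-superkey on the left, so 3NF fails.
All keys have size 1, which rules out partial dependencies — 2NF is satisfied.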